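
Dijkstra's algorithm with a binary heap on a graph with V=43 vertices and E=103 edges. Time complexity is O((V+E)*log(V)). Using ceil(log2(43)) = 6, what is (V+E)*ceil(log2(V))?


Dijkstra with a binary heap: each vertex is extracted once, each edge may relax once.
Each heap operation costs O(log V).
V + E = 43 + 103 = 146
ceil(log2(43)) = 6 (since 2^5 = 32 < 43 <= 64 = 2^6)
Total heap work = (V+E) * ceil(log2(V)) = 146 * 6 = 876


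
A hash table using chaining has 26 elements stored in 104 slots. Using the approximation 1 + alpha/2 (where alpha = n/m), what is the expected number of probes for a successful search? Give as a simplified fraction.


Load factor alpha = n/m = 26/104
Expected probes = 1 + alpha/2 = 1 + 26/(2*104)
= 1 + 26/208
= 208/208 + 26/208
= 234/208
Simplify: 9/8


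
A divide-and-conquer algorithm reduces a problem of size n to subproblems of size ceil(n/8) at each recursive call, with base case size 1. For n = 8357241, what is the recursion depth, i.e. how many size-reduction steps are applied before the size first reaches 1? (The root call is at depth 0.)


Each step divides the size by 8 (rounding up); after k steps the size is ceil(n/8^k), which equals 1 exactly when 8^k >= n.
So the depth is the smallest k with 8^k >= 8357241, i.e. ceil(log_8(8357241)).
8^7 = 2097152 < 8357241 <= 16777216 = 8^8
Recursion depth = 8


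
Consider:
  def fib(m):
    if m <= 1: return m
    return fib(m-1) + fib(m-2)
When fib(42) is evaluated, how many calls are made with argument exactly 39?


Let N(m) = number of times fib(m) is called while evaluating fib(42).
N(42) = 1 (the initial call).
N(41) = 1 (only fib(42) calls it).
For 1 <= m <= 40: fib(m) is called by fib(m+1) and fib(m+2), so
  N(m) = N(m+1) + N(m+2).
fib(0) is called only by fib(2), so N(0) = N(2).
Walk down from m=42:
  N(42)=1, N(41)=1, N(40)=2, N(39)=3
N(39) = 3


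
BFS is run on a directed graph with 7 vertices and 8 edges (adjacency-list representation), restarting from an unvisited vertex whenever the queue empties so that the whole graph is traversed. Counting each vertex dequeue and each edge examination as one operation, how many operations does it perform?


A full BFS traversal dequeues each vertex exactly once and examines each directed edge exactly once.
V = 7 (vertex processing cost)
E = 8 (edge examination cost)
Total operations proportional to V + E = 7 + 8 = 15


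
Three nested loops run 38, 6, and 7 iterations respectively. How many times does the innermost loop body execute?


Loop 1 (outermost): 38 iterations
Loop 2 (middle): 6 iterations per outer
Loop 3 (innermost): 7 iterations per middle
Total = 38 * 6 * 7 = 1596


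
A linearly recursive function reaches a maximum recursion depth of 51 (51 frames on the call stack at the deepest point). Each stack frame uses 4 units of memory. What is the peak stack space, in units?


Maximum recursion depth = 51 frames
Memory per frame = 4 units
Total stack space = depth * frame_size
= 51 * 4 = 204


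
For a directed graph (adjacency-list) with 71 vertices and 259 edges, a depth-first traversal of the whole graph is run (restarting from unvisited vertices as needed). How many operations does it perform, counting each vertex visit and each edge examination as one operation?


A full DFS traversal visits each vertex once and examines each edge once.
V = 71
E = 259
Sum = 71 + 259 = 330


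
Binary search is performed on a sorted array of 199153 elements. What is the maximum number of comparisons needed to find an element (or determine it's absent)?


Binary search halves the search space each comparison:
  Step 1: search space = 199153 -> 99576
  Step 2: search space = 99576 -> 49788
  Step 3: search space = 49788 -> 24894
  Step 4: search space = 24894 -> 12447
  Step 5: search space = 12447 -> 6223
  Step 6: search space = 6223 -> 3111
  Step 7: search space = 3111 -> 1555
  Step 8: search space = 1555 -> 777
  Step 9: search space = 777 -> 388
  Step 10: search space = 388 -> 194
  Step 11: search space = 194 -> 97
  Step 12: search space = 97 -> 48
  Step 13: search space = 48 -> 24
  Step 14: search space = 24 -> 12
  Step 15: search space = 12 -> 6
  Step 16: search space = 6 -> 3
  Step 17: search space = 3 -> 1
  Step 18: search space = 1 (final check)
Maximum comparisons = floor(log2(199153)) + 1 = 17 + 1 = 18


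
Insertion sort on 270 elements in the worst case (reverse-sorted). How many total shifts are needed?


In the worst case (reverse-sorted), each element shifts past all previous:
  Element 1: 1 shifts
  Element 2: 2 shifts
  Element 3: 3 shifts
  Element 4: 4 shifts
  Element 5: 5 shifts
  ...
  Element 269: 269 shifts
Total = 1 + 2 + ... + 269
= 270*(270-1)/2 = 36315


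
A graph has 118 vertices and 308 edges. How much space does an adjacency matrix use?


Adjacency matrix: V x V grid of entries
Space = V^2 = 118^2 = 118 * 118 = 13924


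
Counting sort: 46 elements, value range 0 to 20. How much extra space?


n = 46 (output array)
k = 21 (count array for 21 distinct values)
Extra space = 46 + 21 = 67


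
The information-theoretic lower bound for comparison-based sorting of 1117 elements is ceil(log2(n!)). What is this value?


A binary decision tree of height h has at most 2^h leaves and needs at least n! of them, so h >= ceil(log2(n!)).
1117! is far too large to multiply out, so use Stirling's series:
  ln(n!) ~ n ln n - n + (1/2) ln(2 pi n) + 1/(12n)  (error below 1/(360 n^3), negligible here)
  ln(1117) = 7.0184018
  n ln n = 1117 * 7.0184018 = 7839.5548
  (1/2) ln(2 pi * 1117) = (1/2) ln(7018.3180) = 4.4281
  1/(12*1117) = 0.0001
  ln(1117!) ~ 7839.5548 - 1117 + 4.4281 + 0.0001 = 6726.9830
Convert to base 2: log2(1117!) = 6726.9830 / ln 2 = 6726.9830 / 0.69314718 = 9704.9850
ceil(9704.9850) = 9705


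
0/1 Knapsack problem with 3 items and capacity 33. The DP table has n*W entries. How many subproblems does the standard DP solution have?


The DP table is indexed by (item, capacity).
Rows: 3 items
Columns: 33 capacity values (1 to W)
Total subproblems = 3 * 33 = 99


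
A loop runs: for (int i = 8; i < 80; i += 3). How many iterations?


Loop starts at i = 8, increments by 3, stops when i >= 80.
Number of iterations = ceil((80 - 8) / 3)
= ceil(72 / 3)
= 24


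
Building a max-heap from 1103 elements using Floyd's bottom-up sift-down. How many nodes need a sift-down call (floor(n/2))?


In a heap of 1103 elements (0-indexed array):
  Last element index: 1102
  Parent of last element: floor((1102 - 1) / 2) = 550
  Internal nodes: indices 0 to 550
  Count = floor(1103/2) = 551


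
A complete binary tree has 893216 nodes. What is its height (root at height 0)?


In a complete binary tree, level k holds nodes 2^k .. 2^(k+1)-1 (1-indexed).
Height = floor(log2(n)) = floor(log2(893216)) = 19
Check: 2^19 = 524288 <= 893216 < 1048576 = 2^20


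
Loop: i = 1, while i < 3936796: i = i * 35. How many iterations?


i multiplies by 35 each step:
i = 1 -> 35 -> 1225 -> 42875 -> 1500625 -> 52521875 (stop)
Iterations = ceil(log_35(3936796)) = 5


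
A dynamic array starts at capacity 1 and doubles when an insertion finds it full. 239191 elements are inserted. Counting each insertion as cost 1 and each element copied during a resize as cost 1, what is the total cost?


n = 239191
Insertion costs: 239191
Resizes copy 1, 2, 4, ... up to the largest power of 2 that is <= n-1 = 239190, i.e. 131072.
Copy costs = 1 + 2 + 4 + 8 + 16 + 32 + 64 + 128 + 256 + 512 + 1024 + 2048 + 4096 + 8192 + 16384 + 32768 + 65536 + 131072 = 262143
Total = 239191 + 262143 = 501334


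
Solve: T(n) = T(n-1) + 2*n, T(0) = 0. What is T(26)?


Expanding the recurrence:
T(26) = T(25) + 2*26
       = T(24) + 2*25 + 2*26
       ...
       = T(0) + 2*(1 + 2 + ... + 26)
       = 0 + 2 * 26*27/2
       = 0 + 2 * 351
       = 0 + 702 = 702


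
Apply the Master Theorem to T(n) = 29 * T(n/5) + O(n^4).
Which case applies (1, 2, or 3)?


The Master Theorem: T(n) = a*T(n/b) + O(n^c)
  a = 29, b = 5, c = 4
log_b(a) = log_5(29) ~ 2.092
Compare b^c with a: 5^4 = 625 > 29, so c > log_b(a).
Since c > log_b(a), Case 3 applies.
T(n) = O(n^4)
Master Theorem case = 3


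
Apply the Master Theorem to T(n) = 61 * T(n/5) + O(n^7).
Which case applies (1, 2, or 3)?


The Master Theorem: T(n) = a*T(n/b) + O(n^c)
  a = 61, b = 5, c = 7
log_b(a) = log_5(61) ~ 2.554
Compare b^c with a: 5^7 = 78125 > 61, so c > log_b(a).
Since c > log_b(a), Case 3 applies.
T(n) = O(n^7)
Master Theorem case = 3


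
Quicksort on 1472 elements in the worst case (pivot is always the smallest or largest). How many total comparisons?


In the worst case, each partition step picks the worst pivot:
  Partition 1: 1471 comparisons (n-1 elements to compare)
  Partition 2: 1470 comparisons
  Partition 3: 1469 comparisons
  Partition 4: 1468 comparisons
  Partition 5: 1467 comparisons
  ...
  Last partition: 0 comparisons
Total = (n-1) + (n-2) + ... + 1 + 0 = n*(n-1)/2
= 1472*1471/2 = 1082656


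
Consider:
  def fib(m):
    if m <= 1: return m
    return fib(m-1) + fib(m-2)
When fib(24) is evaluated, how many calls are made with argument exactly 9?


Let N(m) = number of times fib(m) is called while evaluating fib(24).
N(24) = 1 (the initial call).
N(23) = 1 (only fib(24) calls it).
For 1 <= m <= 22: fib(m) is called by fib(m+1) and fib(m+2), so
  N(m) = N(m+1) + N(m+2).
fib(0) is called only by fib(2), so N(0) = N(2).
Walk down from m=24:
  N(24)=1, N(23)=1, N(22)=2, N(21)=3, N(20)=5, N(19)=8, N(18)=13, N(17)=21, N(16)=34, N(15)=55, N(14)=89, N(13)=144, N(12)=233, N(11)=377, N(10)=610, N(9)=987
N(9) = 987


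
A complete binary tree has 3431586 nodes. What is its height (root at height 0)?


In a complete binary tree, level k holds nodes 2^k .. 2^(k+1)-1 (1-indexed).
Height = floor(log2(n)) = floor(log2(3431586)) = 21
Check: 2^21 = 2097152 <= 3431586 < 4194304 = 2^22


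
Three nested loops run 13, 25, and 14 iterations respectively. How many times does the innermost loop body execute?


Loop 1 (outermost): 13 iterations
Loop 2 (middle): 25 iterations per outer
Loop 3 (innermost): 14 iterations per middle
Total = 13 * 25 * 14 = 4550


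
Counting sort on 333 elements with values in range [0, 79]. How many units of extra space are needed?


Output array size: 333 (to store sorted result)
Count array size: 80 (one slot per possible value, range 0 to 79)
Total extra space = 333 + 80 = 413


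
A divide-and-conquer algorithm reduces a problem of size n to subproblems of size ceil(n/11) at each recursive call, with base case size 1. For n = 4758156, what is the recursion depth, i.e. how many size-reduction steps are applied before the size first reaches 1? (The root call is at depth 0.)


Each step divides the size by 11 (rounding up); after k steps the size is ceil(n/11^k), which equals 1 exactly when 11^k >= n.
So the depth is the smallest k with 11^k >= 4758156, i.e. ceil(log_11(4758156)).
11^6 = 1771561 < 4758156 <= 19487171 = 11^7
Recursion depth = 7


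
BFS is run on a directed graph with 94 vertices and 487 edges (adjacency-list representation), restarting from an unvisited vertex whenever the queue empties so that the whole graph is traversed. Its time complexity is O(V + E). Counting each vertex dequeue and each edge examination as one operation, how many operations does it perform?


A full BFS traversal dequeues each vertex exactly once and examines each directed edge exactly once.
V = 94 (vertex processing cost)
E = 487 (edge examination cost)
Total operations proportional to V + E = 94 + 487 = 581


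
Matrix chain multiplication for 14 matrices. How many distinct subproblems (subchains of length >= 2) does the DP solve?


Subproblems are indexed by (i, j) where i < j.
Number of such pairs = n*(n-1)/2
= 14 * 13 / 2
= 91


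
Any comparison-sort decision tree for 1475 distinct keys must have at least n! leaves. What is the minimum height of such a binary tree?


A binary decision tree of height h has at most 2^h leaves and needs at least n! of them, so h >= ceil(log2(n!)).
1475! is far too large to multiply out, so use Stirling's series:
  ln(n!) ~ n ln n - n + (1/2) ln(2 pi n) + 1/(12n)  (error below 1/(360 n^3), negligible here)
  ln(1475) = 7.2964133
  n ln n = 1475 * 7.2964133 = 10762.2096
  (1/2) ln(2 pi * 1475) = (1/2) ln(9267.6983) = 4.5671
  1/(12*1475) = 0.0001
  ln(1475!) ~ 10762.2096 - 1475 + 4.5671 + 0.0001 = 9291.7768
Convert to base 2: log2(1475!) = 9291.7768 / ln 2 = 9291.7768 / 0.69314718 = 13405.2003
ceil(13405.2003) = 13406


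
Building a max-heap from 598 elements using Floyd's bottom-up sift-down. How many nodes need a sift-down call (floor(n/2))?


In a heap of 598 elements (0-indexed array):
  Last element index: 597
  Parent of last element: floor((597 - 1) / 2) = 298
  Internal nodes: indices 0 to 298
  Count = floor(598/2) = 299


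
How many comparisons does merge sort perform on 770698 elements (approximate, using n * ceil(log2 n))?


Recursion depth: ceil(log2(770698)) = 20
Each recursion level merges n = 770698 elements
Total = 770698 * 20 = 15413960


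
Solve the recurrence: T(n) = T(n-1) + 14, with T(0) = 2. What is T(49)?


Unrolling the recurrence:
T(49) = T(48) + 14
       = T(47) + 14 + 14
       = T(46) + 14*3
       ...
       = T(0) + 14*49
       = 2 + 686 = 688


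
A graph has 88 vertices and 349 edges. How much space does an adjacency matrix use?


Adjacency matrix: V x V grid of entries
Space = V^2 = 88^2 = 88 * 88 = 7744


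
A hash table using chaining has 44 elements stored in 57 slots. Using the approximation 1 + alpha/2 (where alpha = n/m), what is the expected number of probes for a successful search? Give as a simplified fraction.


Load factor alpha = n/m = 44/57
Expected probes = 1 + alpha/2 = 1 + 44/(2*57)
= 1 + 44/114
= 114/114 + 44/114
= 158/114
Simplify: 79/57


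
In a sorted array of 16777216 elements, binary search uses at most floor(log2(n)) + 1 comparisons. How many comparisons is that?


Halving sequence: 16777216 -> 8388608 -> 4194304 -> 2097152 -> 1048576 -> 524288 -> 262144 -> 131072 -> 65536 -> 32768 -> 16384 -> 8192 -> 4096 -> 2048 -> 1024 -> 512 -> 256 -> 128 -> 64 -> 32 -> 16 -> 8 -> 4 -> 2 -> 1
Number of halvings = 24
Max comparisons = 24 + 1 = 25


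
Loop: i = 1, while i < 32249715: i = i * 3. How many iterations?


i multiplies by 3 each step:
i = 1 -> 3 -> 9 -> 27 -> 81 -> 243 -> 729 -> 2187 -> 6561 -> 19683 -> 59049 -> 177147 -> 531441 -> 1594323 -> 4782969 -> 14348907 -> 43046721 (stop)
Iterations = ceil(log_3(32249715)) = 16


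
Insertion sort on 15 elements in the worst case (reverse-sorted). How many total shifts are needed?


In the worst case (reverse-sorted), each element shifts past all previous:
  Element 1: 1 shifts
  Element 2: 2 shifts
  Element 3: 3 shifts
  Element 4: 4 shifts
  Element 5: 5 shifts
  ...
  Element 14: 14 shifts
Total = 1 + 2 + ... + 14
= 15*(15-1)/2 = 105


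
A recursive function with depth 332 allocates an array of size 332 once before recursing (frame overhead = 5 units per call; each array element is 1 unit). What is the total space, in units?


Array allocation: 332 units (allocated once)
Stack frames: 332 deep * 5 per frame = 1660 units
Total = 332 + 1660 = 1992


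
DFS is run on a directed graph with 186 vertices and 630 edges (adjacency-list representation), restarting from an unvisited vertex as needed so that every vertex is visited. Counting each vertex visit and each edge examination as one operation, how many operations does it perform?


A full DFS traversal processes each vertex exactly once (push/pop on stack).
Each directed edge is examined once.
V = 186, E = 630
V + E = 816


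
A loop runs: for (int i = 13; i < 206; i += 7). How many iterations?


Loop starts at i = 13, increments by 7, stops when i >= 206.
Number of iterations = ceil((206 - 13) / 7)
= ceil(193 / 7)
= 28


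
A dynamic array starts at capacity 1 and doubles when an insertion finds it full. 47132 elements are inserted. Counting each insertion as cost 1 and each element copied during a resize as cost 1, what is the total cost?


n = 47132
Insertion costs: 47132
Resizes copy 1, 2, 4, ... up to the largest power of 2 that is <= n-1 = 47131, i.e. 32768.
Copy costs = 1 + 2 + 4 + 8 + 16 + 32 + 64 + 128 + 256 + 512 + 1024 + 2048 + 4096 + 8192 + 16384 + 32768 = 65535
Total = 47132 + 65535 = 112667


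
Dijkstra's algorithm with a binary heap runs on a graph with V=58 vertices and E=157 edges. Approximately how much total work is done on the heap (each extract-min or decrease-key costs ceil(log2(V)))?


Dijkstra with a binary heap: each vertex is extracted once, each edge may relax once.
Each heap operation costs O(log V).
V + E = 58 + 157 = 215
ceil(log2(58)) = 6 (since 2^5 = 32 < 58 <= 64 = 2^6)
Total heap work = (V+E) * ceil(log2(V)) = 215 * 6 = 1290


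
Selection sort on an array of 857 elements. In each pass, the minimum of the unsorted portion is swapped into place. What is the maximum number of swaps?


Selection sort performs one swap per pass:
  Pass 1: find min in positions 0 to 856, swap with position 0
  Pass 2: find min in positions 1 to 856, swap with position 1
  Pass 3: find min in positions 2 to 856, swap with position 2
  Pass 4: find min in positions 3 to 856, swap with position 3
  Pass 5: find min in positions 4 to 856, swap with position 4
  ... (851 more passes)
Total passes (and swaps) = n - 1 = 857 - 1 = 856


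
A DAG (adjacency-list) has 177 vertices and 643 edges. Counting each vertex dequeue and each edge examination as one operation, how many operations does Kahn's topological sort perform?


V = 177 (vertex processing)
E = 643 (edge processing)
V + E = 177 + 643 = 820


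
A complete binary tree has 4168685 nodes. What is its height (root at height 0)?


In a complete binary tree, level k holds nodes 2^k .. 2^(k+1)-1 (1-indexed).
Height = floor(log2(n)) = floor(log2(4168685)) = 21
Check: 2^21 = 2097152 <= 4168685 < 4194304 = 2^22


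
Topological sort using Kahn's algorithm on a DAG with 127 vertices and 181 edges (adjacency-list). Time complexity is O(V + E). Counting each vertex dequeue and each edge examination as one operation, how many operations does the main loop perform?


Kahn's algorithm:
  1. Compute in-degrees: O(V + E)
  2. Process queue: each vertex dequeued once (O(V))
     each edge examined once (O(E))
Total = V + E = 127 + 181 = 308


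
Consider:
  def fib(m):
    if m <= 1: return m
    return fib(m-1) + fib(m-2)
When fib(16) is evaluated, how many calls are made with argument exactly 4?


Let N(m) = number of times fib(m) is called while evaluating fib(16).
N(16) = 1 (the initial call).
N(15) = 1 (only fib(16) calls it).
For 1 <= m <= 14: fib(m) is called by fib(m+1) and fib(m+2), so
  N(m) = N(m+1) + N(m+2).
fib(0) is called only by fib(2), so N(0) = N(2).
Walk down from m=16:
  N(16)=1, N(15)=1, N(14)=2, N(13)=3, N(12)=5, N(11)=8, N(10)=13, N(9)=21, N(8)=34, N(7)=55, N(6)=89, N(5)=144, N(4)=233
N(4) = 233


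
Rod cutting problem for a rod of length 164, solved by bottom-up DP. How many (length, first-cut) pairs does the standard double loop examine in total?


For each subproblem length i = 1..164, the inner loop considers i possible first cuts.
Total = 1 + 2 + ... + 164
= 164*(164+1)/2
= 164*165/2 = 13530


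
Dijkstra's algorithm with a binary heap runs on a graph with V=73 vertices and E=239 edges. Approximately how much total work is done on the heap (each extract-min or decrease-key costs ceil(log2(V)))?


Dijkstra with a binary heap: each vertex is extracted once, each edge may relax once.
Each heap operation costs O(log V).
V + E = 73 + 239 = 312
ceil(log2(73)) = 7 (since 2^6 = 64 < 73 <= 128 = 2^7)
Total heap work = (V+E) * ceil(log2(V)) = 312 * 7 = 2184


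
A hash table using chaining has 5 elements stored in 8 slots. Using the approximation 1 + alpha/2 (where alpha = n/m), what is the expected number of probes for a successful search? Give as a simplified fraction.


Load factor alpha = n/m = 5/8
Expected probes = 1 + alpha/2 = 1 + 5/(2*8)
= 1 + 5/16
= 16/16 + 5/16
= 21/16


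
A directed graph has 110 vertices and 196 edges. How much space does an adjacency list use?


Adjacency list: one list head per vertex + one entry per edge
Vertex heads: 110
Edge entries: 196
Total = 110 + 196 = 306


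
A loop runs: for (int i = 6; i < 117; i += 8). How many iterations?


Loop starts at i = 6, increments by 8, stops when i >= 117.
Number of iterations = ceil((117 - 6) / 8)
= ceil(111 / 8)
= 14


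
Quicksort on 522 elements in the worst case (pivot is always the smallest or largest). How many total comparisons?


In the worst case, each partition step picks the worst pivot:
  Partition 1: 521 comparisons (n-1 elements to compare)
  Partition 2: 520 comparisons
  Partition 3: 519 comparisons
  Partition 4: 518 comparisons
  Partition 5: 517 comparisons
  ...
  Last partition: 0 comparisons
Total = (n-1) + (n-2) + ... + 1 + 0 = n*(n-1)/2
= 522*521/2 = 135981


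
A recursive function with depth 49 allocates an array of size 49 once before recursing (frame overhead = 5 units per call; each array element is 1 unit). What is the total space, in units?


Array allocation: 49 units (allocated once)
Stack frames: 49 deep * 5 per frame = 245 units
Total = 49 + 245 = 294


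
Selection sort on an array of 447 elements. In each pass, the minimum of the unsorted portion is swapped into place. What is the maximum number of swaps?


Selection sort performs one swap per pass:
  Pass 1: find min in positions 0 to 446, swap with position 0
  Pass 2: find min in positions 1 to 446, swap with position 1
  Pass 3: find min in positions 2 to 446, swap with position 2
  Pass 4: find min in positions 3 to 446, swap with position 3
  Pass 5: find min in positions 4 to 446, swap with position 4
  ... (441 more passes)
Total passes (and swaps) = n - 1 = 447 - 1 = 446


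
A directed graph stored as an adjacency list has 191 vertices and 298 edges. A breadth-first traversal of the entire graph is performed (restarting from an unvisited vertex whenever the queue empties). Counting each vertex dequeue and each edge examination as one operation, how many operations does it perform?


A full BFS traversal dequeues each vertex once and examines each edge once.
Vertex visits: 191
Edge visits: 298
V + E = 191 + 298 = 489


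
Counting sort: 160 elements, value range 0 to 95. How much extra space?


n = 160 (output array)
k = 96 (count array for 96 distinct values)
Extra space = 160 + 96 = 256


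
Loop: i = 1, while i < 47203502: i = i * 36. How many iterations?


i multiplies by 36 each step:
i = 1 -> 36 -> 1296 -> 46656 -> 1679616 -> 60466176 (stop)
Iterations = ceil(log_36(47203502)) = 5


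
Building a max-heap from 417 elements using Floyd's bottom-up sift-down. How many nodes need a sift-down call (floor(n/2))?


In a heap of 417 elements (0-indexed array):
  Last element index: 416
  Parent of last element: floor((416 - 1) / 2) = 207
  Internal nodes: indices 0 to 207
  Count = floor(417/2) = 208


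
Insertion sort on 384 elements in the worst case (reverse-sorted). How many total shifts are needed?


In the worst case (reverse-sorted), each element shifts past all previous:
  Element 1: 1 shifts
  Element 2: 2 shifts
  Element 3: 3 shifts
  Element 4: 4 shifts
  Element 5: 5 shifts
  ...
  Element 383: 383 shifts
Total = 1 + 2 + ... + 383
= 384*(384-1)/2 = 73536


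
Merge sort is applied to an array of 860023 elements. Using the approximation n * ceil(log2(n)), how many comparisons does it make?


Merge sort divides the array into halves recursively.
Number of levels = ceil(log2(860023)) = 20
At each level, approximately n = 860023 comparisons are needed for merging.
Total comparisons ~ n * ceil(log2(n)) = 860023 * 20 = 17200460


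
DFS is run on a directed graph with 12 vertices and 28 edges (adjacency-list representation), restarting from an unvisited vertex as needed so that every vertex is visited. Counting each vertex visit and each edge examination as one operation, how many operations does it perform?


A full DFS traversal processes each vertex exactly once (push/pop on stack).
Each directed edge is examined once.
V = 12, E = 28
V + E = 40


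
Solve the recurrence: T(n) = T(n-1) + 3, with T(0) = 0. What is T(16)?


Unrolling the recurrence:
T(16) = T(15) + 3
       = T(14) + 3 + 3
       = T(13) + 3*3
       ...
       = T(0) + 3*16
       = 0 + 48 = 48


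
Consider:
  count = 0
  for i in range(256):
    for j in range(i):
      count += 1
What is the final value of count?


For each i, the inner loop runs i times:
  i=0: inner runs 0 times
  i=1: inner runs 1 time
  i=2: inner runs 2 times
  i=3: inner runs 3 times
  i=4: inner runs 4 times
  i=5: inner runs 5 times
  i=6: inner runs 6 times
  i=7: inner runs 7 times
  ...
Total = 0 + 1 + 2 + ... + 255 = 256*(256-1)/2 = 32640


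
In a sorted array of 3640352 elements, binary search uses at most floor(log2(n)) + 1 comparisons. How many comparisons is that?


Halving sequence: 3640352 -> 1820176 -> 910088 -> 455044 -> 227522 -> 113761 -> 56880 -> 28440 -> 14220 -> 7110 -> 3555 -> 1777 -> 888 -> 444 -> 222 -> 111 -> 55 -> 27 -> 13 -> 6 -> 3 -> 1
Number of halvings = 21
Max comparisons = 21 + 1 = 22


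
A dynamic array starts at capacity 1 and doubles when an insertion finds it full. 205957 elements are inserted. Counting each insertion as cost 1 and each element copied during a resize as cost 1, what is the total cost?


n = 205957
Insertion costs: 205957
Resizes copy 1, 2, 4, ... up to the largest power of 2 that is <= n-1 = 205956, i.e. 131072.
Copy costs = 1 + 2 + 4 + 8 + 16 + 32 + 64 + 128 + 256 + 512 + 1024 + 2048 + 4096 + 8192 + 16384 + 32768 + 65536 + 131072 = 262143
Total = 205957 + 262143 = 468100


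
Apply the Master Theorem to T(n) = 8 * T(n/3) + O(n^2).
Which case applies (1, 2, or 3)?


The Master Theorem: T(n) = a*T(n/b) + O(n^c)
  a = 8, b = 3, c = 2
log_b(a) = log_3(8) ~ 1.893
Compare b^c with a: 3^2 = 9 > 8, so c > log_b(a).
Since c > log_b(a), Case 3 applies.
T(n) = O(n^2)
Master Theorem case = 3


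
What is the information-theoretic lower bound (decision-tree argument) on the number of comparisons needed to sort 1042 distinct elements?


A binary decision tree of height h has at most 2^h leaves and needs at least n! of them, so h >= ceil(log2(n!)).
1042! is far too large to multiply out, so use Stirling's series:
  ln(n!) ~ n ln n - n + (1/2) ln(2 pi n) + 1/(12n)  (error below 1/(360 n^3), negligible here)
  ln(1042) = 6.9488972
  n ln n = 1042 * 6.9488972 = 7240.7509
  (1/2) ln(2 pi * 1042) = (1/2) ln(6547.0791) = 4.3934
  1/(12*1042) = 0.0001
  ln(1042!) ~ 7240.7509 - 1042 + 4.3934 + 0.0001 = 6203.1444
Convert to base 2: log2(1042!) = 6203.1444 / ln 2 = 6203.1444 / 0.69314718 = 8949.2457
ceil(8949.2457) = 8950


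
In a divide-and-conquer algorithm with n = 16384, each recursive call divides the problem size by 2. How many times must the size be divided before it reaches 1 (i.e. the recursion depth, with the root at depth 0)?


Number of divisions = log_2(16384)
Sizes: 16384 -> 8192 -> 4096 -> 2048 -> 1024 -> 512 -> 256 -> 128 -> 64 -> 32 -> 16 -> 8 -> 4 -> 2 -> 1 (14 divisions)
Recursion depth = 14


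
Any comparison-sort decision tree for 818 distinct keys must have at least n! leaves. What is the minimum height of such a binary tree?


A binary decision tree of height h has at most 2^h leaves and needs at least n! of them, so h >= ceil(log2(n!)).
818! is far too large to multiply out, so use Stirling's series:
  ln(n!) ~ n ln n - n + (1/2) ln(2 pi n) + 1/(12n)  (error below 1/(360 n^3), negligible here)
  ln(818) = 6.7068623
  n ln n = 818 * 6.7068623 = 5486.2134
  (1/2) ln(2 pi * 818) = (1/2) ln(5139.6456) = 4.2724
  1/(12*818) = 0.0001
  ln(818!) ~ 5486.2134 - 818 + 4.2724 + 0.0001 = 4672.4859
Convert to base 2: log2(818!) = 4672.4859 / ln 2 = 4672.4859 / 0.69314718 = 6740.9722
ceil(6740.9722) = 6741


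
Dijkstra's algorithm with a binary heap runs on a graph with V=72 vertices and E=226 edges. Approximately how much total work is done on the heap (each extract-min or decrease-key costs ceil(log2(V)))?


Dijkstra with a binary heap: each vertex is extracted once, each edge may relax once.
Each heap operation costs O(log V).
V + E = 72 + 226 = 298
ceil(log2(72)) = 7 (since 2^6 = 64 < 72 <= 128 = 2^7)
Total heap work = (V+E) * ceil(log2(V)) = 298 * 7 = 2086


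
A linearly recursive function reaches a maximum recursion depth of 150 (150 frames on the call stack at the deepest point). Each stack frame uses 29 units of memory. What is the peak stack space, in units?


Maximum recursion depth = 150 frames
Memory per frame = 29 units
Total stack space = depth * frame_size
= 150 * 29 = 4350


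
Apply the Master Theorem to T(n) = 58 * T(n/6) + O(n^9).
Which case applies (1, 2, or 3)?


The Master Theorem: T(n) = a*T(n/b) + O(n^c)
  a = 58, b = 6, c = 9
log_b(a) = log_6(58) ~ 2.266
Compare b^c with a: 6^9 = 10077696 > 58, so c > log_b(a).
Since c > log_b(a), Case 3 applies.
T(n) = O(n^9)
Master Theorem case = 3


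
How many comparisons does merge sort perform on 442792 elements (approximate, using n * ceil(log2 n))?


Recursion depth: ceil(log2(442792)) = 19
Each recursion level merges n = 442792 elements
Total = 442792 * 19 = 8413048


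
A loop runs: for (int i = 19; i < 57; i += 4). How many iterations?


Loop starts at i = 19, increments by 4, stops when i >= 57.
Number of iterations = ceil((57 - 19) / 4)
= ceil(38 / 4)
= 10


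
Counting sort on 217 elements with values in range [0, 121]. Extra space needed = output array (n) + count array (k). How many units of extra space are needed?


Output array size: 217 (to store sorted result)
Count array size: 122 (one slot per possible value, range 0 to 121)
Total extra space = 217 + 122 = 339


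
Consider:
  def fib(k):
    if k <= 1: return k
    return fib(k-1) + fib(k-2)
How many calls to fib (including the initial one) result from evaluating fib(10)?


Let C(m) = total calls to evaluate fib(m). Then C(0)=C(1)=1, and
C(m) = 1 + C(m-1) + C(m-2) for m >= 2.
Build the table (each entry = 1 + previous two):
  C(0) = 1
  C(1) = 1
  C(2) = 1 + 1 + 1 = 3
  C(3) = 1 + 3 + 1 = 5
  C(4) = 1 + 5 + 3 = 9
  C(5) = 1 + 9 + 5 = 15
  C(6) = 1 + 15 + 9 = 25
  C(7) = 1 + 25 + 15 = 41
  C(8) = 1 + 41 + 25 = 67
  C(9) = 1 + 67 + 41 = 109
  C(10) = 1 + 109 + 67 = 177
Total calls for fib(10) = 177


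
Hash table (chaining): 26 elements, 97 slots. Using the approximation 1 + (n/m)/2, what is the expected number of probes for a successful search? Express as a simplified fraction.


Computing expected probes:
alpha = 26/97
= 1 + alpha/2
= 1 + 26/(2*97)
= (2*97 + 26) / (2*97)
= 220/194 = 110/97


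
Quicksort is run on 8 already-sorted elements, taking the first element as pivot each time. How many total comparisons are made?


Sum of comparisons per partition:
7 + 6 + ... + 1 + 0
= 8 * (8 - 1) / 2
= 8 * 7 / 2
= 28


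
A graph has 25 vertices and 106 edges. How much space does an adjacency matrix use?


Adjacency matrix: V x V grid of entries
Space = V^2 = 25^2 = 25 * 25 = 625


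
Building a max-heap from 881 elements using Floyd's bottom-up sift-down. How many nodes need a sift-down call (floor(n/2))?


In a heap of 881 elements (0-indexed array):
  Last element index: 880
  Parent of last element: floor((880 - 1) / 2) = 439
  Internal nodes: indices 0 to 439
  Count = floor(881/2) = 440


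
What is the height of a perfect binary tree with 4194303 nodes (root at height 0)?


A perfect binary tree with 4194303 nodes:
  4194303 = 2^22 - 1
  Levels: 0, 1, ..., 21
  Height = 21


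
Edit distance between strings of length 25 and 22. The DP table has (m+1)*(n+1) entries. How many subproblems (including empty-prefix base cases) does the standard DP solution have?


The table includes base cases (empty prefixes).
Rows: (m+1) = 26
Columns: (n+1) = 23
Total = 26 * 23 = 598


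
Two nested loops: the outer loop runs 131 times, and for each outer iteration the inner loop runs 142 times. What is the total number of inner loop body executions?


Outer loop: 131 iterations
Inner loop: 142 iterations per outer iteration
Total = 131 * 142 = 18602


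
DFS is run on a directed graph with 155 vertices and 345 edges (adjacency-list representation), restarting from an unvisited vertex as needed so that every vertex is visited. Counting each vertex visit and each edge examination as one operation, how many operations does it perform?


A full DFS traversal processes each vertex exactly once (push/pop on stack).
Each directed edge is examined once.
V = 155, E = 345
V + E = 500


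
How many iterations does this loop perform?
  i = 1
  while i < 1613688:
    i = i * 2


The loop variable doubles each iteration:
i = 1 -> 2 -> 4 -> 8 -> 16 -> 32 -> 64 -> 128 -> 256 -> 512 -> 1024 -> 2048 -> 4096 -> 8192 -> 16384 -> 32768 -> 65536 -> 131072 -> 262144 -> 524288 -> 1048576 -> 2097152 (stop, 2097152 >= 1613688)
Number of doublings = ceil(log2(1613688)) = 21


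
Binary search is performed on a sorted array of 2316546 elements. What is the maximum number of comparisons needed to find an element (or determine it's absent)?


Binary search halves the search space each comparison:
  Step 1: search space = 2316546 -> 1158273
  Step 2: search space = 1158273 -> 579136
  Step 3: search space = 579136 -> 289568
  Step 4: search space = 289568 -> 144784
  Step 5: search space = 144784 -> 72392
  Step 6: search space = 72392 -> 36196
  Step 7: search space = 36196 -> 18098
  Step 8: search space = 18098 -> 9049
  Step 9: search space = 9049 -> 4524
  Step 10: search space = 4524 -> 2262
  Step 11: search space = 2262 -> 1131
  Step 12: search space = 1131 -> 565
  Step 13: search space = 565 -> 282
  Step 14: search space = 282 -> 141
  Step 15: search space = 141 -> 70
  Step 16: search space = 70 -> 35
  Step 17: search space = 35 -> 17
  Step 18: search space = 17 -> 8
  Step 19: search space = 8 -> 4
  Step 20: search space = 4 -> 2
  Step 21: search space = 2 -> 1
  Step 22: search space = 1 (final check)
Maximum comparisons = floor(log2(2316546)) + 1 = 21 + 1 = 22


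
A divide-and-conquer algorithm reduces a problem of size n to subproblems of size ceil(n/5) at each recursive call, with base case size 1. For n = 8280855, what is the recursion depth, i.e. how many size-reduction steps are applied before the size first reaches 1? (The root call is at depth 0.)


Each step divides the size by 5 (rounding up); after k steps the size is ceil(n/5^k), which equals 1 exactly when 5^k >= n.
So the depth is the smallest k with 5^k >= 8280855, i.e. ceil(log_5(8280855)).
5^9 = 1953125 < 8280855 <= 9765625 = 5^10
Recursion depth = 10


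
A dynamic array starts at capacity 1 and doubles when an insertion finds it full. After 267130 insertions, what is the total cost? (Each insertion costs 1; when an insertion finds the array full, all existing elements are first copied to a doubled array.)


Insertion cost: 267130 (one per element)
Resizes occur just before inserting elements 2, 3, 5, 9, ...
Elements copied at each resize: 1 + 2 + 4 + 8 + 16 + 32 + 64 + 128 + 256 + 512 + 1024 + 2048 + 4096 + 8192 + 16384 + 32768 + 65536 + 131072 + 262144
Sum of copies = 524287 (geometric series: 2^k - 1)
Total = 267130 + 524287 = 791417


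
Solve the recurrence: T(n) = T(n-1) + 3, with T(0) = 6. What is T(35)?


Unrolling the recurrence:
T(35) = T(34) + 3
       = T(33) + 3 + 3
       = T(32) + 3*3
       ...
       = T(0) + 3*35
       = 6 + 105 = 111


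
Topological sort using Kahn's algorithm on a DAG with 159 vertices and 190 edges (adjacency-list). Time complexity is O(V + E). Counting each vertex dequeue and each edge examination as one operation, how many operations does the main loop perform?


Kahn's algorithm:
  1. Compute in-degrees: O(V + E)
  2. Process queue: each vertex dequeued once (O(V))
     each edge examined once (O(E))
Total = V + E = 159 + 190 = 349


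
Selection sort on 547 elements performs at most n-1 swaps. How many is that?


Each of the 546 passes places one element in its final position.
Pass 1: swap minimum into position 0
Pass 2: swap minimum of remaining into position 1
...
Pass 546: last two elements, one swap
Maximum swaps = 547 - 1 = 546


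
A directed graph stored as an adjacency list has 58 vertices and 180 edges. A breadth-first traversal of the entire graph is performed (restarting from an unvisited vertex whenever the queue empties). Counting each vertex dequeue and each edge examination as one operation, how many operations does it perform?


A full BFS traversal dequeues each vertex once and examines each edge once.
Vertex visits: 58
Edge visits: 180
V + E = 58 + 180 = 238


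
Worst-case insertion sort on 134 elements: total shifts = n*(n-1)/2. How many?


Sum of shifts = 1 + 2 + 3 + ... + 133
= 134 * 133 / 2
= 17822 / 2
= 8911


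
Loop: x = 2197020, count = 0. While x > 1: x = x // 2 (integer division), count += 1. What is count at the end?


The variable x halves each step:
x = 2197020 -> 1098510 -> 549255 -> 274627 -> 137313 -> 68656 -> 34328 -> 17164 -> 8582 -> 4291 -> 2145 -> 1072 -> 536 -> 268 -> 134 -> 67 -> 33 -> 16 -> 8 -> 4 -> 2 -> 1
Number of halvings = floor(log2(2197020)) = 21


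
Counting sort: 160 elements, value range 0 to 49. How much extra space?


n = 160 (output array)
k = 50 (count array for 50 distinct values)
Extra space = 160 + 50 = 210


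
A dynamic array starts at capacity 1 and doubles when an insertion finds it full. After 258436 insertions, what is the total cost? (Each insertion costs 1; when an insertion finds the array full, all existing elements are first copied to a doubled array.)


Insertion cost: 258436 (one per element)
Resizes occur just before inserting elements 2, 3, 5, 9, ...
Elements copied at each resize: 1 + 2 + 4 + 8 + 16 + 32 + 64 + 128 + 256 + 512 + 1024 + 2048 + 4096 + 8192 + 16384 + 32768 + 65536 + 131072
Sum of copies = 262143 (geometric series: 2^k - 1)
Total = 258436 + 262143 = 520579


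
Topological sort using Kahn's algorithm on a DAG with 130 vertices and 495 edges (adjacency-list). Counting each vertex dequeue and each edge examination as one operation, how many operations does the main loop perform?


Kahn's algorithm:
  1. Compute in-degrees: O(V + E)
  2. Process queue: each vertex dequeued once (O(V))
     each edge examined once (O(E))
Total = V + E = 130 + 495 = 625


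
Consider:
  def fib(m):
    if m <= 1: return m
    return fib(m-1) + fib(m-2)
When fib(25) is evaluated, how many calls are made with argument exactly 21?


Let N(m) = number of times fib(m) is called while evaluating fib(25).
N(25) = 1 (the initial call).
N(24) = 1 (only fib(25) calls it).
For 1 <= m <= 23: fib(m) is called by fib(m+1) and fib(m+2), so
  N(m) = N(m+1) + N(m+2).
fib(0) is called only by fib(2), so N(0) = N(2).
Walk down from m=25:
  N(25)=1, N(24)=1, N(23)=2, N(22)=3, N(21)=5
N(21) = 5


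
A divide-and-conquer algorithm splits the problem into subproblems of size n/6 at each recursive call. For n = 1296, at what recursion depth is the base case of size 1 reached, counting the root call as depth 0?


At each depth, the problem size is divided by 6:
  Depth 0: problem size = 1296
  Depth 1: problem size = 216
  Depth 2: problem size = 36
  Depth 3: problem size = 6
  Depth 4: problem size = 1 (base case)
The base case is reached at depth log_6(1296) = 4 (the tree has 5 levels counting depth 0, but the depth asked for is 4).
Recursion depth = 4


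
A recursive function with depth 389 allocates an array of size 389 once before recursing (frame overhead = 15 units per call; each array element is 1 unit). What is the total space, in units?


Array allocation: 389 units (allocated once)
Stack frames: 389 deep * 15 per frame = 5835 units
Total = 389 + 5835 = 6224
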